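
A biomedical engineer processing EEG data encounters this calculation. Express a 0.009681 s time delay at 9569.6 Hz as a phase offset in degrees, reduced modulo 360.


Phase shift from frequency and time delay:
phi = 360 * f * t_delay
    = 360 * 9569.6 * 0.009681
    = 33351.59 degrees
    mod 360 = 231.59 degrees

231.59 degrees


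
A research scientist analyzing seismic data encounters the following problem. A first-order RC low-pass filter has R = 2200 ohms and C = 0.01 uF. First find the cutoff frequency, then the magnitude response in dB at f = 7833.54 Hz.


Step 1 — cutoff frequency:
fc = 1 / (2*pi*R*C)
C = 0.01 uF = 1e-08 F
fc = 1 / (2*pi*2200*1e-08)
   = 7234.316 Hz

Step 2 — magnitude at f = 7833.54 Hz:
|H(f)| = 1 / sqrt(1 + (f/fc)^2)
f/fc = 7833.54 / 7234.316 = 1.082831
|H| = 1 / sqrt(1 + 1.172523) = 0.6784499
|H|_dB = 20*log10(0.6784499) = -3.37 dB

fc = 7234.316 Hz; |H(7833.54 Hz)| = -3.37 dB


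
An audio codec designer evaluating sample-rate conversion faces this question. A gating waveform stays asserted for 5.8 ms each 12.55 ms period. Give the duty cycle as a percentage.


Duty cycle as a percentage:
DC = (t_on / T) * 100
   = (5.8 / 12.55) * 100
   = 0.462151 * 100
   = 46.22 %

46.22 %


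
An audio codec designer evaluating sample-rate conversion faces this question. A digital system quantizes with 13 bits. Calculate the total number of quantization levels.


Number of quantization levels = 2^N
= 2^13
= 8192

8192


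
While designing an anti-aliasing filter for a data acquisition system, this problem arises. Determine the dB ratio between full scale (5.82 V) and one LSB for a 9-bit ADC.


Dynamic range from full-scale to LSB:
V_min = V_max / 2^bits = 5.82 / 2^9
DR = 20 * log10(V_max / V_min)
   = 20 * log10(2^9)
   = 20 * 9 * log10(2)
   = 54.19 dB

54.19 dB


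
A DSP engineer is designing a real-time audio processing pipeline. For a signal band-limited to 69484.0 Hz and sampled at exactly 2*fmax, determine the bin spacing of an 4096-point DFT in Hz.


Step 1 — Nyquist sampling rate:
fs = 2 * fmax = 2 * 69484.0 = 138968.0 Hz

Step 2 — DFT bin spacing:
df = fs / N = 138968.0 / 4096 = 33.9277 Hz

33.9277 Hz


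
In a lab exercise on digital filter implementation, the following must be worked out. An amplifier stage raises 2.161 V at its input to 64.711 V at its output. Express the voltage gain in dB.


Voltage gain in dB:
G = 20 * log10(Vout / Vin)
  = 20 * log10(64.711 / 2.161)
  = 20 * log10(29.944933)
  = 20 * 1.476323
  = 29.53 dB

29.53 dB


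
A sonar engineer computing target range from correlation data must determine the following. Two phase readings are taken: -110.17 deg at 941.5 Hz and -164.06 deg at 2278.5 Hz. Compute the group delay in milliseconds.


Group delay from phase difference:
tau = -d(phi)/d(omega)
d(phi) = -53.89 deg = -0.940558 rad
d(omega) = 2*pi*(2278.5 - 941.5) = 8400.6188 rad/s
tau = -(-0.940558) / 8400.6188
    = 0.112 ms

0.112 ms


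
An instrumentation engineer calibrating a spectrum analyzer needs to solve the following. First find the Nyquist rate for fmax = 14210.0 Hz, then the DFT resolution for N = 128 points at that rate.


Step 1 — Nyquist sampling rate:
fs = 2 * fmax = 2 * 14210.0 = 28420.0 Hz

Step 2 — DFT bin spacing:
df = fs / N = 28420.0 / 128 = 222.0312 Hz

222.0312 Hz


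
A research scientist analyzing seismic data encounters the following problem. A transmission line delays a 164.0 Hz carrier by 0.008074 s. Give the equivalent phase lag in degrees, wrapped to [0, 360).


Phase shift from frequency and time delay:
phi = 360 * f * t_delay
    = 360 * 164.0 * 0.008074
    = 476.69 degrees
    mod 360 = 116.69 degrees

116.69 degrees


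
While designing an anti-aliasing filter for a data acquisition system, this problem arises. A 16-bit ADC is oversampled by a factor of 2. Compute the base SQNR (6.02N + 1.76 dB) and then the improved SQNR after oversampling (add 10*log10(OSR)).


Step 1 — baseline SQNR at Nyquist:
SQNR_base = 6.02*N + 1.76
          = 6.02*16 + 1.76
          = 98.08 dB

Step 2 — oversampling processing gain:
G = 10*log10(OSR) = 10*log10(2) = 3.01 dB

Step 3 — total:
SQNR_total = 98.08 + 3.01 = 101.09 dB

Base SQNR = 98.08 dB; oversampled SQNR = 101.09 dB


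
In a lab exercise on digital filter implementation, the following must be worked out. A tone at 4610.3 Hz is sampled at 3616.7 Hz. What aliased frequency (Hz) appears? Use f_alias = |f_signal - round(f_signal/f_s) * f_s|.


Compute the nearest integer multiple of fs to the signal:
n = round(4610.3 / 3616.7) = 1
f_alias = |4610.3 - 1 * 3616.7|
        = |4610.3 - 3616.7|
        = 993.6 Hz

993.6


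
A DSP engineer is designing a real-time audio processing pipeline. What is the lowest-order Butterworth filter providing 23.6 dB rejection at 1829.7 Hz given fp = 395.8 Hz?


Butterworth filter order formula:
n = log10(10^(A/10) - 1) / (2 * log10(f_stop/f_pass))
10^(23.6/10) - 1 = 228.0868
f_stop/f_pass = 1829.7 / 395.8 = 4.6228
n = 1.7733 -> ceil = 2

2


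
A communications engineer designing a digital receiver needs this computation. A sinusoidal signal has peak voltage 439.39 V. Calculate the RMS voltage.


RMS voltage for a sinusoidal waveform:
V_rms = V_peak / sqrt(2)
      = 439.39 / 1.414214
      = 310.696 V

310.696 V


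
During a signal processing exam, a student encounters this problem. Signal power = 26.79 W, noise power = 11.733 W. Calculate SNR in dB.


SNR in decibels:
SNR = 10 * log10(Ps / Pn)
    = 10 * log10(26.79 / 11.733)
    = 10 * log10(2.2833)
    = 10 * 0.3586
    = 3.59 dB

3.59 dB


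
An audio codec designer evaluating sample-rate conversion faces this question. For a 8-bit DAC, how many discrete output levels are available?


Number of quantization levels = 2^N
= 2^8
= 256

256


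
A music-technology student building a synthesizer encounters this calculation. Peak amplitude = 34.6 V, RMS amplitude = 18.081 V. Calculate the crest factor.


Crest factor is the ratio of peak to RMS:
CF = V_peak / V_rms
   = 34.6 / 18.081
   = 1.9136

1.9136


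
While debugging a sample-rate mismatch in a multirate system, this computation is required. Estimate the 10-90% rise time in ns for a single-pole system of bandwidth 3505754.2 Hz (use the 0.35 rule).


Rise time from bandwidth relationship:
tr = 0.35 / BW
   = 0.35 / 3505754.2
   = 9.983586413e-08 s
   = 99.8359 ns

99.8359 ns


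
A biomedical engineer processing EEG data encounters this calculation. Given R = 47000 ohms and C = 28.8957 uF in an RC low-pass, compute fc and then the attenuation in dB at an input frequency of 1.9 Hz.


Step 1 — cutoff frequency:
fc = 1 / (2*pi*R*C)
C = 28.8957 uF = 2.88957e-05 F
fc = 1 / (2*pi*47000*2.88957e-05)
   = 0.11719 Hz

Step 2 — magnitude at f = 1.9 Hz:
|H(f)| = 1 / sqrt(1 + (f/fc)^2)
f/fc = 1.9 / 0.11719 = 16.212987
|H| = 1 / sqrt(1 + 262.860947) = 0.061562
|H|_dB = 20*log10(0.061562) = -24.21 dB

fc = 0.11719 Hz; |H(1.9 Hz)| = -24.21 dB


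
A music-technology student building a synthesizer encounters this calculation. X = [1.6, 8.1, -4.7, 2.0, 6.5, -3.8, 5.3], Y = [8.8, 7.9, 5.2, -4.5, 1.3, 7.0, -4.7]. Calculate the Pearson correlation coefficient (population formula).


Pearson correlation coefficient (population):
r = cov(X,Y) / (std(X) * std(Y))
Mean X = 2.1429, Mean Y = 3.0
Cov(X,Y) = -6.204286
Std(X) = 4.580972, Std(Y) = 5.303907
r = -0.2554

-0.2554


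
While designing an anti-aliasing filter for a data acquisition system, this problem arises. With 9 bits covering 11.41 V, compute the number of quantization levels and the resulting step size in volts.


Step 1 — number of quantization levels:
L = 2^N = 2^9 = 512

Step 2 — LSB step size:
delta = Vfs / L
      = 11.41 / 512
      = 0.02228516 V

Levels = 512; step size = 0.02228516 V


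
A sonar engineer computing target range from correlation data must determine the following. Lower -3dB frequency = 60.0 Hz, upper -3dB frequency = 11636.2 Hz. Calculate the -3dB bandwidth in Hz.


Bandwidth is the difference of -3dB frequencies:
BW = f_high - f_low
   = 11636.2 - 60.0
   = 11576.2 Hz

11576.2 Hz


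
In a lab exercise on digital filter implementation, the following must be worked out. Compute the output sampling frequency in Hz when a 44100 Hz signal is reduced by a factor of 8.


Decimation reduces the sample rate:
fs_out = fs_in / M
       = 44100 / 8
       = 5512.5 Hz

5512.5 Hz


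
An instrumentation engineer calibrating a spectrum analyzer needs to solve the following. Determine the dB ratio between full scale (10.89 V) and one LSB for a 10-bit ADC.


Dynamic range from full-scale to LSB:
V_min = V_max / 2^bits = 10.89 / 2^10
DR = 20 * log10(V_max / V_min)
   = 20 * log10(2^10)
   = 20 * 10 * log10(2)
   = 60.21 dB

60.21 dB


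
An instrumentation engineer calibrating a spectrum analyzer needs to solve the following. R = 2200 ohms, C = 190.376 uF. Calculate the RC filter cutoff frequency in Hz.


Cutoff frequency of a first-order RC filter:
fc = 1 / (2 * pi * R * C)
C = 190.376 uF = 0.000190376 F
fc = 1 / (2 * pi * 2200 * 0.000190376)
   = 1 / 2.6315689092872
   = 0.380001 Hz

0.380001 Hz


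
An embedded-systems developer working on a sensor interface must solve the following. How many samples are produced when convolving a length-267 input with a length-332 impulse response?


Linear convolution output length:
L = N + M - 1
  = 267 + 332 - 1
  = 598 samples

598


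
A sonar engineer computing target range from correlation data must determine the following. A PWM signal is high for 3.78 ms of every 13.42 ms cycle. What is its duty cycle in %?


Duty cycle as a percentage:
DC = (t_on / T) * 100
   = (3.78 / 13.42) * 100
   = 0.281669 * 100
   = 28.17 %

28.17 %


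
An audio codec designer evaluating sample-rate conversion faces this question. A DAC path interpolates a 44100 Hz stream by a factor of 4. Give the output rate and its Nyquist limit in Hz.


Step 1 — output sample rate after interpolation by L:
fs_out = L * fs_in = 4 * 44100 = 176400 Hz

Step 2 — Nyquist frequency of the output stream:
f_Nyq = fs_out / 2 = 176400 / 2 = 88200.0 Hz

fs_out = 176400 Hz; f_Nyquist = 88200.0 Hz


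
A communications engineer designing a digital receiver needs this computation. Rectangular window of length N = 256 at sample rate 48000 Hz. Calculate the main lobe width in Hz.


Main lobe width for a rectangular window:
Width = 2 * fs / N
      = 2 * 48000 / 256
      = 96000 / 256
      = 375.0 Hz

375.0 Hz


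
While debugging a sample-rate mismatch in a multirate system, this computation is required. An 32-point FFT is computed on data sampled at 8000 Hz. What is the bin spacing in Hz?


DFT frequency resolution:
df = fs / N
   = 8000 / 32
   = 250.0 Hz

250.0 Hz


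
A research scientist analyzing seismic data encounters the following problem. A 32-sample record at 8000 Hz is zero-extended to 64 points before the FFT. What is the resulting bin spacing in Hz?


Frequency resolution after zero-padding:
N_padded = 32 * 2 = 64
df = fs / N_padded
   = 8000 / 64
   = 125.0 Hz

125.0 Hz


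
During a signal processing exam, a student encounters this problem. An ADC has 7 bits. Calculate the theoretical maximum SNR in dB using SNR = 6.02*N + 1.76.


Theoretical SNR for a full-scale sinusoid:
SNR = 6.02 * N + 1.76
    = 6.02 * 7 + 1.76
    = 42.14 + 1.76
    = 43.9 dB

43.9 dB


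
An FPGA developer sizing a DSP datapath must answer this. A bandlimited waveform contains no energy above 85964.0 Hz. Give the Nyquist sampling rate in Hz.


The Nyquist rate is twice the maximum frequency component.
fs_min = 2 * fmax
      = 2 * 85964.0
      = 171928.0 Hz

171928.0


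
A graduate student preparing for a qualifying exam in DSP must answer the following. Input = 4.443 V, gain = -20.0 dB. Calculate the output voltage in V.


Output voltage from dB gain:
V_out = V_in * 10^(gain_dB / 20)
      = 4.443 * 10^(-20.0 / 20)
      = 4.443 * 0.1
      = 0.4443 V

0.4443 V


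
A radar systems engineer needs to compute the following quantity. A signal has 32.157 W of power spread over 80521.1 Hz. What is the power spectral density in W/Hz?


Power spectral density:
PSD = P / BW
    = 32.157 / 80521.1
    = 0.00039936 W/Hz

0.00039936 W/Hz


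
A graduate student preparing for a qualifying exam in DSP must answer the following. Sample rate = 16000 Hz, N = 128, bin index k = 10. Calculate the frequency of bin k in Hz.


Frequency of DFT bin k:
f_k = k * fs / N
    = 10 * 16000 / 128
    = 160000 / 128
    = 1250.0 Hz

1250.0 Hz


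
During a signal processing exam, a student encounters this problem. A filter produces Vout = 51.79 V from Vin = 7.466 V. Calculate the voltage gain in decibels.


Voltage gain in dB:
G = 20 * log10(Vout / Vin)
  = 20 * log10(51.79 / 7.466)
  = 20 * log10(6.93678)
  = 20 * 0.841158
  = 16.82 dB

16.82 dB


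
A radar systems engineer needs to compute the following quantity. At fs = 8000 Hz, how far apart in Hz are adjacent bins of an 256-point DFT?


DFT frequency resolution:
df = fs / N
   = 8000 / 256
   = 31.25 Hz

31.25 Hz


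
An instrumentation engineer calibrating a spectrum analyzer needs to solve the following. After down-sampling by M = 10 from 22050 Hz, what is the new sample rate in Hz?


Decimation reduces the sample rate:
fs_out = fs_in / M
       = 22050 / 10
       = 2205.0 Hz

2205.0 Hz


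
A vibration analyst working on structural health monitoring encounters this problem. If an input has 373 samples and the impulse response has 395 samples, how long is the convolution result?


Linear convolution output length:
L = N + M - 1
  = 373 + 395 - 1
  = 767 samples

767


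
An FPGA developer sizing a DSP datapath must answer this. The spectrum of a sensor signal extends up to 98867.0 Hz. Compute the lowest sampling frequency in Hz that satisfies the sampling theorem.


The Nyquist rate is twice the maximum frequency component.
fs_min = 2 * fmax
      = 2 * 98867.0
      = 197734.0 Hz

197734.0


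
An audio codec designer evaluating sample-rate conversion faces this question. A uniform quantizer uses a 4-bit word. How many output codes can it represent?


Number of quantization levels = 2^N
= 2^4
= 16

16


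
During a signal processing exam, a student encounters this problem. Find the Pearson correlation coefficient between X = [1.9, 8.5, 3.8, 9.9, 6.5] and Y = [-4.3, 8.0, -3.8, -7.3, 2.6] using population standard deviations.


Pearson correlation coefficient (population):
r = cov(X,Y) / (std(X) * std(Y))
Mean X = 6.12, Mean Y = -0.96
Cov(X,Y) = 3.8792
Std(X) = 2.94238, Std(Y) = 5.520362
r = 0.2388

0.2388


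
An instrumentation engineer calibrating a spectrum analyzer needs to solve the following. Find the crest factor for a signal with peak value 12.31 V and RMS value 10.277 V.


Crest factor is the ratio of peak to RMS:
CF = V_peak / V_rms
   = 12.31 / 10.277
   = 1.1978

1.1978


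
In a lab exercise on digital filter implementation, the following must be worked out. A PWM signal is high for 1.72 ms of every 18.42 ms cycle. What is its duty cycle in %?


Duty cycle as a percentage:
DC = (t_on / T) * 100
   = (1.72 / 18.42) * 100
   = 0.093377 * 100
   = 9.34 %

9.34 %


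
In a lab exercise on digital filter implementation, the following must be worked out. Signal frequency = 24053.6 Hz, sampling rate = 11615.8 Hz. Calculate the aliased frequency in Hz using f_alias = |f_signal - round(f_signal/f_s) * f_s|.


Compute the nearest integer multiple of fs to the signal:
n = round(24053.6 / 11615.8) = 2
f_alias = |24053.6 - 2 * 11615.8|
        = |24053.6 - 23231.6|
        = 822.0 Hz

822.0


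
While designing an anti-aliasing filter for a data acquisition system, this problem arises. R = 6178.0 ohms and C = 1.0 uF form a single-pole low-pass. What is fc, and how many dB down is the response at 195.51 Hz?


Step 1 — cutoff frequency:
fc = 1 / (2*pi*R*C)
C = 1.0 uF = 1e-06 F
fc = 1 / (2*pi*6178.0*1e-06)
   = 25.7616 Hz

Step 2 — magnitude at f = 195.51 Hz:
|H(f)| = 1 / sqrt(1 + (f/fc)^2)
f/fc = 195.51 / 25.7616 = 7.589203
|H| = 1 / sqrt(1 + 57.596002) = 0.1306369
|H|_dB = 20*log10(0.1306369) = -17.68 dB

fc = 25.7616 Hz; |H(195.51 Hz)| = -17.68 dB


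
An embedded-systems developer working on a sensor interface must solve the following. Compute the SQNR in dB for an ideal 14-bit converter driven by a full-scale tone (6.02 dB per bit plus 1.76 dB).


Theoretical SNR for a full-scale sinusoid:
SNR = 6.02 * N + 1.76
    = 6.02 * 14 + 1.76
    = 84.28 + 1.76
    = 86.04 dB

86.04 dB


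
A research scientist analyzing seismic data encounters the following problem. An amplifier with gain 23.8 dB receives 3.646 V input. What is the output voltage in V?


Output voltage from dB gain:
V_out = V_in * 10^(gain_dB / 20)
      = 3.646 * 10^(23.8 / 20)
      = 3.646 * 15.488166
      = 56.4699 V

56.4699 V


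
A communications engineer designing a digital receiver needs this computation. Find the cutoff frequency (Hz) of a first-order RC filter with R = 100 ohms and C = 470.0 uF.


Cutoff frequency of a first-order RC filter:
fc = 1 / (2 * pi * R * C)
C = 470.0 uF = 0.00047 F
fc = 1 / (2 * pi * 100 * 0.00047)
   = 1 / 0.29530970943744
   = 3.386275 Hz

3.386275 Hz


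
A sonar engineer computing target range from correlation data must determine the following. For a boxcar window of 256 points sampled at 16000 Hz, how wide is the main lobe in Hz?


Main lobe width for a rectangular window:
Width = 2 * fs / N
      = 2 * 16000 / 256
      = 32000 / 256
      = 125.0 Hz

125.0 Hz


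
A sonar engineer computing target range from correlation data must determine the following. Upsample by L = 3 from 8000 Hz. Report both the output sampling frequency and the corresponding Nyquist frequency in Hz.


Step 1 — output sample rate after interpolation by L:
fs_out = L * fs_in = 3 * 8000 = 24000 Hz

Step 2 — Nyquist frequency of the output stream:
f_Nyq = fs_out / 2 = 24000 / 2 = 12000.0 Hz

fs_out = 24000 Hz; f_Nyquist = 12000.0 Hz


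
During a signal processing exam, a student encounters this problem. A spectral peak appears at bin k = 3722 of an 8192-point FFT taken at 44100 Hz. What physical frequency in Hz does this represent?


Frequency of DFT bin k:
f_k = k * fs / N
    = 3722 * 44100 / 8192
    = 164140200 / 8192
    = 20036.646 Hz

20036.646 Hz


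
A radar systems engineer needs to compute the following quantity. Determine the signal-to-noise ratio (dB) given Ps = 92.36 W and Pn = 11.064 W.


SNR in decibels:
SNR = 10 * log10(Ps / Pn)
    = 10 * log10(92.36 / 11.064)
    = 10 * log10(8.3478)
    = 10 * 0.9216
    = 9.22 dB

9.22 dB


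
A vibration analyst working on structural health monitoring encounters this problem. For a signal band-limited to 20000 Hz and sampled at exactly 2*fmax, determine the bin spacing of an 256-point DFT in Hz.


Step 1 — Nyquist sampling rate:
fs = 2 * fmax = 2 * 20000 = 40000 Hz

Step 2 — DFT bin spacing:
df = fs / N = 40000 / 256 = 156.25 Hz

156.25 Hz


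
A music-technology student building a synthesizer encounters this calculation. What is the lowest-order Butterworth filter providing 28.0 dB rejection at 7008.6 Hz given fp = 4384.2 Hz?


Butterworth filter order formula:
n = log10(10^(A/10) - 1) / (2 * log10(f_stop/f_pass))
10^(28.0/10) - 1 = 629.9573
f_stop/f_pass = 7008.6 / 4384.2 = 1.5986
n = 6.8698 -> ceil = 7

7


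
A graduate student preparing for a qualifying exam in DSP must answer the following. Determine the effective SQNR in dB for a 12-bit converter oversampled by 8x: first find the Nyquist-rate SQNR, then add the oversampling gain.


Step 1 — baseline SQNR at Nyquist:
SQNR_base = 6.02*N + 1.76
          = 6.02*12 + 1.76
          = 74.0 dB

Step 2 — oversampling processing gain:
G = 10*log10(OSR) = 10*log10(8) = 9.03 dB

Step 3 — total:
SQNR_total = 74.0 + 9.03 = 83.03 dB

Base SQNR = 74.0 dB; oversampled SQNR = 83.03 dB


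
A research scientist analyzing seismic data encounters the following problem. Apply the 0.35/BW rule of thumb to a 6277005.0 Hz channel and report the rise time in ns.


Rise time from bandwidth relationship:
tr = 0.35 / BW
   = 0.35 / 6277005.0
   = 5.575907618e-08 s
   = 55.7591 ns

55.7591 ns


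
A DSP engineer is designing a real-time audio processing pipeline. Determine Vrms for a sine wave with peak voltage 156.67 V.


RMS voltage for a sinusoidal waveform:
V_rms = V_peak / sqrt(2)
      = 156.67 / 1.414214
      = 110.782 V

110.782 V


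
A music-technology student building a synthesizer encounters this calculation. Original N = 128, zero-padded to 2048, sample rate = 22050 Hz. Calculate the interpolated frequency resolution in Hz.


Frequency resolution after zero-padding:
N_padded = 128 * 16 = 2048
df = fs / N_padded
   = 22050 / 2048
   = 10.7666 Hz

10.7666 Hz


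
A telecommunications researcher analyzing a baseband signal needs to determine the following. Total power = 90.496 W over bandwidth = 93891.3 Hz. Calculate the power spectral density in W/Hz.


Power spectral density:
PSD = P / BW
    = 90.496 / 93891.3
    = 0.00096384 W/Hz

0.00096384 W/Hz


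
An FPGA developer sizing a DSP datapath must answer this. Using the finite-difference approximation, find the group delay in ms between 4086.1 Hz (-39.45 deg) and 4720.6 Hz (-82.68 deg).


Group delay from phase difference:
tau = -d(phi)/d(omega)
d(phi) = -43.23 deg = -0.754506 rad
d(omega) = 2*pi*(4720.6 - 4086.1) = 3986.6811 rad/s
tau = -(-0.754506) / 3986.6811
    = 0.1893 ms

0.1893 ms


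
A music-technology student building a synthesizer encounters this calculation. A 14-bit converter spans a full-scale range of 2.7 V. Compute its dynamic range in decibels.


Dynamic range from full-scale to LSB:
V_min = V_max / 2^bits = 2.7 / 2^14
DR = 20 * log10(V_max / V_min)
   = 20 * log10(2^14)
   = 20 * 14 * log10(2)
   = 84.29 dB

84.29 dB


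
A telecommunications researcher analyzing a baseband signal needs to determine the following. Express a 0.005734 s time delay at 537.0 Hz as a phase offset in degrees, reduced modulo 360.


Phase shift from frequency and time delay:
phi = 360 * f * t_delay
    = 360 * 537.0 * 0.005734
    = 1108.5 degrees
    mod 360 = 28.5 degrees

28.5 degrees


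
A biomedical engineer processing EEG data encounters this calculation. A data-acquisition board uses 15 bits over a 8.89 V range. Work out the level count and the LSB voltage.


Step 1 — number of quantization levels:
L = 2^N = 2^15 = 32768

Step 2 — LSB step size:
delta = Vfs / L
      = 8.89 / 32768
      = 0.0002713 V

Levels = 32768; step size = 0.0002713 V


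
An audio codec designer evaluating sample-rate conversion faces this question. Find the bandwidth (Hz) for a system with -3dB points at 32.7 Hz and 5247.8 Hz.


Bandwidth is the difference of -3dB frequencies:
BW = f_high - f_low
   = 5247.8 - 32.7
   = 5215.1 Hz

5215.1 Hz


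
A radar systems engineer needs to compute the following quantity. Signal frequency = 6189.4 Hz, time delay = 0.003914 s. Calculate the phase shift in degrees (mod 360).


Phase shift from frequency and time delay:
phi = 360 * f * t_delay
    = 360 * 6189.4 * 0.003914
    = 8721.11 degrees
    mod 360 = 81.11 degrees

81.11 degrees


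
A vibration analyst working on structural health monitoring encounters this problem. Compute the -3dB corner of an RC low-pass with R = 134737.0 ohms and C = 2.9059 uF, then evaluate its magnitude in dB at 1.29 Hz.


Step 1 — cutoff frequency:
fc = 1 / (2*pi*R*C)
C = 2.9059 uF = 2.9059e-06 F
fc = 1 / (2*pi*134737.0*2.9059e-06)
   = 0.406493 Hz

Step 2 — magnitude at f = 1.29 Hz:
|H(f)| = 1 / sqrt(1 + (f/fc)^2)
f/fc = 1.29 / 0.406493 = 3.173486
|H| = 1 / sqrt(1 + 10.071013) = 0.3005428
|H|_dB = 20*log10(0.3005428) = -10.44 dB

fc = 0.406493 Hz; |H(1.29 Hz)| = -10.44 dB


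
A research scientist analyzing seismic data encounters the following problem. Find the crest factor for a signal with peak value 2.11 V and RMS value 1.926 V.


Crest factor is the ratio of peak to RMS:
CF = V_peak / V_rms
   = 2.11 / 1.926
   = 1.0955

1.0955


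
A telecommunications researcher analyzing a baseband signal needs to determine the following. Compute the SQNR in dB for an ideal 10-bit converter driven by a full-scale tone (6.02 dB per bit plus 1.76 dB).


Theoretical SNR for a full-scale sinusoid:
SNR = 6.02 * N + 1.76
    = 6.02 * 10 + 1.76
    = 60.2 + 1.76
    = 61.96 dB

61.96 dB


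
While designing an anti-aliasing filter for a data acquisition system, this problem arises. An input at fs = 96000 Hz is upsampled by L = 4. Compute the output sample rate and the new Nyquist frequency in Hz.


Step 1 — output sample rate after interpolation by L:
fs_out = L * fs_in = 4 * 96000 = 384000 Hz

Step 2 — Nyquist frequency of the output stream:
f_Nyq = fs_out / 2 = 384000 / 2 = 192000.0 Hz

fs_out = 384000 Hz; f_Nyquist = 192000.0 Hz


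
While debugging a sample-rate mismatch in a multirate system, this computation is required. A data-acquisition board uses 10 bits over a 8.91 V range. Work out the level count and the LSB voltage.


Step 1 — number of quantization levels:
L = 2^N = 2^10 = 1024

Step 2 — LSB step size:
delta = Vfs / L
      = 8.91 / 1024
      = 0.00870117 V

Levels = 1024; step size = 0.00870117 V


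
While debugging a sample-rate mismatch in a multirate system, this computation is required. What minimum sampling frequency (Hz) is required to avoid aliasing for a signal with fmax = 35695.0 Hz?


The Nyquist rate is twice the maximum frequency component.
fs_min = 2 * fmax
      = 2 * 35695.0
      = 71390.0 Hz

71390.0


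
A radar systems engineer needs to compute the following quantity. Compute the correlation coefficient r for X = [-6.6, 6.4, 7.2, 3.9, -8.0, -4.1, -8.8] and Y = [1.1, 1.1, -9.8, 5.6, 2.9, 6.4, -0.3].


Pearson correlation coefficient (population):
r = cov(X,Y) / (std(X) * std(Y))
Mean X = -1.4286, Mean Y = 1.0
Cov(X,Y) = -12.248571
Std(X) = 6.497629, Std(Y) = 4.960991
r = -0.38

-0.38


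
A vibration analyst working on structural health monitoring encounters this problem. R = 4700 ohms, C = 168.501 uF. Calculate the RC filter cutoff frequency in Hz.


Cutoff frequency of a first-order RC filter:
fc = 1 / (2 * pi * R * C)
C = 168.501 uF = 0.000168501 F
fc = 1 / (2 * pi * 4700 * 0.000168501)
   = 1 / 4.9759981349918
   = 0.200965 Hz

0.200965 Hz


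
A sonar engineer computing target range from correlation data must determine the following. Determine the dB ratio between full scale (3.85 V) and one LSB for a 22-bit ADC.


Dynamic range from full-scale to LSB:
V_min = V_max / 2^bits = 3.85 / 2^22
DR = 20 * log10(V_max / V_min)
   = 20 * log10(2^22)
   = 20 * 22 * log10(2)
   = 132.45 dB

132.45 dB


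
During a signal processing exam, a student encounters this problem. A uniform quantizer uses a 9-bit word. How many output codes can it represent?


Number of quantization levels = 2^N
= 2^9
= 512

512


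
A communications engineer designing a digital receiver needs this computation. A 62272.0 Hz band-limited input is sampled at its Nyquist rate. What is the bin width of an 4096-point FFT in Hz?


Step 1 — Nyquist sampling rate:
fs = 2 * fmax = 2 * 62272.0 = 124544.0 Hz

Step 2 — DFT bin spacing:
df = fs / N = 124544.0 / 4096 = 30.4062 Hz

30.4062 Hz


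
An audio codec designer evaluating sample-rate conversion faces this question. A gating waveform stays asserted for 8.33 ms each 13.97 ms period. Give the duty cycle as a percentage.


Duty cycle as a percentage:
DC = (t_on / T) * 100
   = (8.33 / 13.97) * 100
   = 0.596278 * 100
   = 59.63 %

59.63 %


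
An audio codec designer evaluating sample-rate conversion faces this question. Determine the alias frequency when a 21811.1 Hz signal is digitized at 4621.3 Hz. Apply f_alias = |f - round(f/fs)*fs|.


Compute the nearest integer multiple of fs to the signal:
n = round(21811.1 / 4621.3) = 5
f_alias = |21811.1 - 5 * 4621.3|
        = |21811.1 - 23106.5|
        = 1295.4 Hz

1295.4


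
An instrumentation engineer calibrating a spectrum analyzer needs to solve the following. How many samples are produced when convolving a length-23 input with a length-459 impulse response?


Linear convolution output length:
L = N + M - 1
  = 23 + 459 - 1
  = 481 samples

481


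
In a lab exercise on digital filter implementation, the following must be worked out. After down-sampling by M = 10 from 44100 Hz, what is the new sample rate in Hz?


Decimation reduces the sample rate:
fs_out = fs_in / M
       = 44100 / 10
       = 4410.0 Hz

4410.0 Hz


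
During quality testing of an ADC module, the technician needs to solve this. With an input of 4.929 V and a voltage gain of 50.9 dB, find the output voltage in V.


Output voltage from dB gain:
V_out = V_in * 10^(gain_dB / 20)
      = 4.929 * 10^(50.9 / 20)
      = 4.929 * 350.751874
      = 1728.856 V

1728.856 V


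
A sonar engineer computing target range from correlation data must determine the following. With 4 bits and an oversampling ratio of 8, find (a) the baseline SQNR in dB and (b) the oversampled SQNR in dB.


Step 1 — baseline SQNR at Nyquist:
SQNR_base = 6.02*N + 1.76
          = 6.02*4 + 1.76
          = 25.84 dB

Step 2 — oversampling processing gain:
G = 10*log10(OSR) = 10*log10(8) = 9.03 dB

Step 3 — total:
SQNR_total = 25.84 + 9.03 = 34.87 dB

Base SQNR = 25.84 dB; oversampled SQNR = 34.87 dB


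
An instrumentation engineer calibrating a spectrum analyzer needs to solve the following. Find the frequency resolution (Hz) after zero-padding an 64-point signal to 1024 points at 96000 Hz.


Frequency resolution after zero-padding:
N_padded = 64 * 16 = 1024
df = fs / N_padded
   = 96000 / 1024
   = 93.75 Hz

93.75 Hz


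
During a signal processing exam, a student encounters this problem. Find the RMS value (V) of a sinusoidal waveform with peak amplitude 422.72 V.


RMS voltage for a sinusoidal waveform:
V_rms = V_peak / sqrt(2)
      = 422.72 / 1.414214
      = 298.908 V

298.908 V


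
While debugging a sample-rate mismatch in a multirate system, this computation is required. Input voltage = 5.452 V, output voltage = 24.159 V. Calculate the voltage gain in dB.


Voltage gain in dB:
G = 20 * log10(Vout / Vin)
  = 20 * log10(24.159 / 5.452)
  = 20 * log10(4.431218)
  = 20 * 0.646523
  = 12.93 dB

12.93 dB


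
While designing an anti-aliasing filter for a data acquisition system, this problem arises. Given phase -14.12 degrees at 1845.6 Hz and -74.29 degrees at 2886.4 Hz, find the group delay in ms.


Group delay from phase difference:
tau = -d(phi)/d(omega)
d(phi) = -60.17 deg = -1.050165 rad
d(omega) = 2*pi*(2886.4 - 1845.6) = 6539.5393 rad/s
tau = -(-1.050165) / 6539.5393
    = 0.1606 ms

0.1606 ms


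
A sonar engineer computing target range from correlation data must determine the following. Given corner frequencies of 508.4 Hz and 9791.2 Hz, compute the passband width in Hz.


Bandwidth is the difference of -3dB frequencies:
BW = f_high - f_low
   = 9791.2 - 508.4
   = 9282.8 Hz

9282.8 Hz


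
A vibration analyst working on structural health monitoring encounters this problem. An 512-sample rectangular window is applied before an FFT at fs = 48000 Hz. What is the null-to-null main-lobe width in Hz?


Main lobe width for a rectangular window:
Width = 2 * fs / N
      = 2 * 48000 / 512
      = 96000 / 512
      = 187.5 Hz

187.5 Hz


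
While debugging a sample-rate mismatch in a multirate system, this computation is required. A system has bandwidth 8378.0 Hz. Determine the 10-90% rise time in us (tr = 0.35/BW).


Rise time from bandwidth relationship:
tr = 0.35 / BW
   = 0.35 / 8378.0
   = 4.177608021e-05 s
   = 41.7761 us

41.7761 us


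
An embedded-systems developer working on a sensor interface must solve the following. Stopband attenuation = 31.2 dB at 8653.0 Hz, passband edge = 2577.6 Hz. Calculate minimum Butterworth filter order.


Butterworth filter order formula:
n = log10(10^(A/10) - 1) / (2 * log10(f_stop/f_pass))
10^(31.2/10) - 1 = 1317.2567
f_stop/f_pass = 8653.0 / 2577.6 = 3.357
n = 2.9657 -> ceil = 3

3


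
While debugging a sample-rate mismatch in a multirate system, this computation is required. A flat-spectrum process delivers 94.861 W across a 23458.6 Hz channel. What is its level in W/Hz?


Power spectral density:
PSD = P / BW
    = 94.861 / 23458.6
    = 0.00404376 W/Hz

0.00404376 W/Hz


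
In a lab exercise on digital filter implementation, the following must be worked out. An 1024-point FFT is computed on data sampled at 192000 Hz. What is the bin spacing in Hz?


DFT frequency resolution:
df = fs / N
   = 192000 / 1024
   = 187.5 Hz

187.5 Hz


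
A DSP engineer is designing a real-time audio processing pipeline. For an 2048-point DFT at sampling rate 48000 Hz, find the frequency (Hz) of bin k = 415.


Frequency of DFT bin k:
f_k = k * fs / N
    = 415 * 48000 / 2048
    = 19920000 / 2048
    = 9726.562 Hz

9726.562 Hz


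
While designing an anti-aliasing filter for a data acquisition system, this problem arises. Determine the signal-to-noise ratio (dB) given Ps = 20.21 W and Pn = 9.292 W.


SNR in decibels:
SNR = 10 * log10(Ps / Pn)
    = 10 * log10(20.21 / 9.292)
    = 10 * log10(2.175)
    = 10 * 0.3375
    = 3.37 dB

3.37 dB


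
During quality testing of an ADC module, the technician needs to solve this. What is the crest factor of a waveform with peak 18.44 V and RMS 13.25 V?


Crest factor is the ratio of peak to RMS:
CF = V_peak / V_rms
   = 18.44 / 13.25
   = 1.3917

1.3917


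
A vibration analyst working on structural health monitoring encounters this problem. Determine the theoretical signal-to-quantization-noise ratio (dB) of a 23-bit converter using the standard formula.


Theoretical SNR for a full-scale sinusoid:
SNR = 6.02 * N + 1.76
    = 6.02 * 23 + 1.76
    = 138.46 + 1.76
    = 140.22 dB

140.22 dB


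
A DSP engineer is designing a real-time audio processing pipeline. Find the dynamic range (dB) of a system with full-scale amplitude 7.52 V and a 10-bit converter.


Dynamic range from full-scale to LSB:
V_min = V_max / 2^bits = 7.52 / 2^10
DR = 20 * log10(V_max / V_min)
   = 20 * log10(2^10)
   = 20 * 10 * log10(2)
   = 60.21 dB

60.21 dB


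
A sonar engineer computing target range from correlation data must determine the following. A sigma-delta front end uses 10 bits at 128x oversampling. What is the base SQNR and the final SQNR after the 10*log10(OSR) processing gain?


Step 1 — baseline SQNR at Nyquist:
SQNR_base = 6.02*N + 1.76
          = 6.02*10 + 1.76
          = 61.96 dB

Step 2 — oversampling processing gain:
G = 10*log10(OSR) = 10*log10(128) = 21.07 dB

Step 3 — total:
SQNR_total = 61.96 + 21.07 = 83.03 dB

Base SQNR = 61.96 dB; oversampled SQNR = 83.03 dB


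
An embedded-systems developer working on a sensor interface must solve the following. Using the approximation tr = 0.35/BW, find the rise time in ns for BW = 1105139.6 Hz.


Rise time from bandwidth relationship:
tr = 0.35 / BW
   = 0.35 / 1105139.6
   = 3.167020709e-07 s
   = 316.7021 ns

316.7021 ns


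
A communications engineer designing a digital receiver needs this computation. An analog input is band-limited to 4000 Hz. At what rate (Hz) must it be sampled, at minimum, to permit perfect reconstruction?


The Nyquist rate is twice the maximum frequency component.
fs_min = 2 * fmax
      = 2 * 4000
      = 8000 Hz

8000


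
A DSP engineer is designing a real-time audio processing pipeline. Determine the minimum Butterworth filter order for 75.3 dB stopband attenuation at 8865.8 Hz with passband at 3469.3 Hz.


Butterworth filter order formula:
n = log10(10^(A/10) - 1) / (2 * log10(f_stop/f_pass))
10^(75.3/10) - 1 = 33884414.6139
f_stop/f_pass = 8865.8 / 3469.3 = 2.5555
n = 9.2398 -> ceil = 10

10


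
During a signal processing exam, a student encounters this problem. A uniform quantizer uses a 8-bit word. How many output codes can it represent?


Number of quantization levels = 2^N
= 2^8
= 256

256


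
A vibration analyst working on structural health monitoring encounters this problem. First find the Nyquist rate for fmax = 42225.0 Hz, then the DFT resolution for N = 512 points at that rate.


Step 1 — Nyquist sampling rate:
fs = 2 * fmax = 2 * 42225.0 = 84450.0 Hz

Step 2 — DFT bin spacing:
df = fs / N = 84450.0 / 512 = 164.9414 Hz

164.9414 Hz


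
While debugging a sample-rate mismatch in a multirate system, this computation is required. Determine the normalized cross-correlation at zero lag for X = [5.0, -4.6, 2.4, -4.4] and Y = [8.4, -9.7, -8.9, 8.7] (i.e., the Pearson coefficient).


Pearson correlation coefficient (population):
r = cov(X,Y) / (std(X) * std(Y))
Mean X = -0.4, Mean Y = -0.375
Cov(X,Y) = 6.595
Std(X) = 4.20238, Std(Y) = 8.930111
r = 0.1757

0.1757


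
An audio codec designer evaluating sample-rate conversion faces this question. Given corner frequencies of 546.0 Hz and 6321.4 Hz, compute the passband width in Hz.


Bandwidth is the difference of -3dB frequencies:
BW = f_high - f_low
   = 6321.4 - 546.0
   = 5775.4 Hz

5775.4 Hz


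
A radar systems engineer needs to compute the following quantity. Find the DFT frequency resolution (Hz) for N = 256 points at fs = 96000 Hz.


DFT frequency resolution:
df = fs / N
   = 96000 / 256
   = 375.0 Hz

375.0 Hz


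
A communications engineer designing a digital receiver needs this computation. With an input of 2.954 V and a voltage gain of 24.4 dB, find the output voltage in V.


Output voltage from dB gain:
V_out = V_in * 10^(gain_dB / 20)
      = 2.954 * 10^(24.4 / 20)
      = 2.954 * 16.595869
      = 49.0242 V

49.0242 V


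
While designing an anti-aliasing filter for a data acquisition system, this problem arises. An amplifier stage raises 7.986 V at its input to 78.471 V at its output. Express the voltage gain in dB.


Voltage gain in dB:
G = 20 * log10(Vout / Vin)
  = 20 * log10(78.471 / 7.986)
  = 20 * log10(9.826071)
  = 20 * 0.99238
  = 19.85 dB

19.85 dB


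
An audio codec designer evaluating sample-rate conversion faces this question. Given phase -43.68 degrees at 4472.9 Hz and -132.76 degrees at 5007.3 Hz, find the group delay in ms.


Group delay from phase difference:
tau = -d(phi)/d(omega)
d(phi) = -89.08 deg = -1.554739 rad
d(omega) = 2*pi*(5007.3 - 4472.9) = 3357.7342 rad/s
tau = -(-1.554739) / 3357.7342
    = 0.463 ms

0.463 ms


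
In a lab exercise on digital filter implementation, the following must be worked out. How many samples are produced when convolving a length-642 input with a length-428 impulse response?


Linear convolution output length:
L = N + M - 1
  = 642 + 428 - 1
  = 1069 samples

1069


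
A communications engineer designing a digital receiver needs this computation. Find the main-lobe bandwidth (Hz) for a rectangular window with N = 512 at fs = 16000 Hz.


Main lobe width for a rectangular window:
Width = 2 * fs / N
      = 2 * 16000 / 512
      = 32000 / 512
      = 62.5 Hz

62.5 Hz


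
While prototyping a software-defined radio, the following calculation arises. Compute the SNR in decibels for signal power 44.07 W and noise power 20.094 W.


SNR in decibels:
SNR = 10 * log10(Ps / Pn)
    = 10 * log10(44.07 / 20.094)
    = 10 * log10(2.1932)
    = 10 * 0.3411
    = 3.41 dB

3.41 dB


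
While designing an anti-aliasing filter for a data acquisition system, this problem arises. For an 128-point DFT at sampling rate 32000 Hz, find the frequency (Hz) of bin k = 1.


Frequency of DFT bin k:
f_k = k * fs / N
    = 1 * 32000 / 128
    = 32000 / 128
    = 250.0 Hz

250.0 Hz


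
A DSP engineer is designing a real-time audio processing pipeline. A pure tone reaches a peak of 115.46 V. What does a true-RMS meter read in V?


RMS voltage for a sinusoidal waveform:
V_rms = V_peak / sqrt(2)
      = 115.46 / 1.414214
      = 81.643 V

81.643 V
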